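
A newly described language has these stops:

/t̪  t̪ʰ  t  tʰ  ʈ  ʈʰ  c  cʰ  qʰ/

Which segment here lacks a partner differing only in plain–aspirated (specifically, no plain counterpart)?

Dental: /t̪/ ~ /t̪ʰ/
Alveolar: /t/ ~ /tʰ/
Retroflex: /ʈ/ ~ /ʈʰ/
Palatal: /c/ ~ /cʰ/
Uvular: only /qʰ/ (aspirated); no plain partner.
So /qʰ/ is the unpaired segment.

/qʰ/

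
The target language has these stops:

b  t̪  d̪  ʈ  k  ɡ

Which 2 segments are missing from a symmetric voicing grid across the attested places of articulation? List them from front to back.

Voiceless: /t̪/ (dental), /ʈ/ (retroflex), /k/ (velar).
Voiced: /b/ (bilabial), /d̪/ (dental), /ɡ/ (velar).
Gaps, from front to back: bilabial lacks voiceless (/p/); retroflex lacks voiced (/ɖ/).

/p/, /ɖ/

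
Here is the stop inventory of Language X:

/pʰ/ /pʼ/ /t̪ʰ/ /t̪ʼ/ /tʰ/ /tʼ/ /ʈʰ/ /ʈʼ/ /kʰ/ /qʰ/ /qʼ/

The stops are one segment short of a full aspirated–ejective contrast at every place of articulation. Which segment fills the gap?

/kʼ/

place of articulation  aspirated  ejective
bilabial          pʰ        pʼ      
dental            t̪ʰ       t̪ʼ     
alveolar          tʰ        tʼ      
retroflex         ʈʰ        ʈʼ      
velar             kʰ        —       
uvular            qʰ        qʼ      
The velar row has no ejective member, so the gap is the ejective velar stop /kʼ/.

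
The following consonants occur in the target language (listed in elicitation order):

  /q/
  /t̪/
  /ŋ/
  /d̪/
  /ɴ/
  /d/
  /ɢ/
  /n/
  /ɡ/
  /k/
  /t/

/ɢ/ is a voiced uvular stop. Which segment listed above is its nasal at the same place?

/ɴ/

The nasal at the same place is an uvular nasal — in this inventory, /ɴ/.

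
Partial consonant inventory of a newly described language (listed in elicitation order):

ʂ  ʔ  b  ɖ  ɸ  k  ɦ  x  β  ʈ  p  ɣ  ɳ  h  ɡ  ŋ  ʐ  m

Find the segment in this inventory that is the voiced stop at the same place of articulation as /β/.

/β/ is a voiced bilabial fricative.
The voiced stop at the same place is a voiced bilabial stop — in this inventory, /b/.

/b/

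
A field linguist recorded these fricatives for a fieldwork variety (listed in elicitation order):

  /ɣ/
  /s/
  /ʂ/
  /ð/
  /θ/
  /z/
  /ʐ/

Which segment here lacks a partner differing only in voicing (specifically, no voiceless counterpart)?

Dental: /θ/ ~ /ð/
Alveolar: /s/ ~ /z/
Retroflex: /ʂ/ ~ /ʐ/
Velar: only /ɣ/ (voiced); no voiceless partner.
So /ɣ/ is the unpaired segment.

/ɣ/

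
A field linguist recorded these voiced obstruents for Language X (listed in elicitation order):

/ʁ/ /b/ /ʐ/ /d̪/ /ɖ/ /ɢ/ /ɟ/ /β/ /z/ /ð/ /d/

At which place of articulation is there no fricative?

place of articulation  stop      fricative
bilabial          b         β       
dental            d̪        ð       
alveolar          d         z       
retroflex         ɖ         ʐ       
palatal           ɟ         —       
uvular            ɢ         ʁ       
Every place of articulation has a fricative member except palatal, where /ʝ/ would be expected.

palatal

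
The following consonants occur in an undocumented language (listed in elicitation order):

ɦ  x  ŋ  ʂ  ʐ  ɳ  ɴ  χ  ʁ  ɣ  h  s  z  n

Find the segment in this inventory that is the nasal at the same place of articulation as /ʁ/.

/ɴ/

/ʁ/ is a voiced uvular fricative.
The nasal at the same place is an uvular nasal — in this inventory, /ɴ/.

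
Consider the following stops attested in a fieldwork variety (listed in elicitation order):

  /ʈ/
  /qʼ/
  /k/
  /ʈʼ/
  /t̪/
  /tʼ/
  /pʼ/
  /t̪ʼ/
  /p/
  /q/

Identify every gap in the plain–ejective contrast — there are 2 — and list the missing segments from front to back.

Plain: /p/ (bilabial), /t̪/ (dental), /ʈ/ (retroflex), /k/ (velar), /q/ (uvular).
Ejective: /pʼ/ (bilabial), /t̪ʼ/ (dental), /tʼ/ (alveolar), /ʈʼ/ (retroflex), /qʼ/ (uvular).
Gaps, from front to back: alveolar lacks plain (/t/); velar lacks ejective (/kʼ/).

/t/, /kʼ/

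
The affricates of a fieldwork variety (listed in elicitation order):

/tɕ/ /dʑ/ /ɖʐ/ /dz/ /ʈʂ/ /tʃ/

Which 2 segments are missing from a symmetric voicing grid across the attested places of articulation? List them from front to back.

/ts/, /dʒ/

place of articulation  voiceless  voiced  
alveolar          —         dz      
postalveolar      tʃ        —       
retroflex         ʈʂ        ɖʐ      
alveolo-palatal   tɕ        dʑ      
Gaps, from front to back: alveolar lacks voiceless (/ts/); postalveolar lacks voiced (/dʒ/).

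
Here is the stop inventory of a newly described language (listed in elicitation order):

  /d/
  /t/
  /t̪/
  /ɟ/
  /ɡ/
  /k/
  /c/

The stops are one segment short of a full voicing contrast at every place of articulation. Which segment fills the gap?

/d̪/

place of articulation  voiceless  voiced  
dental            t̪        —       
alveolar          t         d       
palatal           c         ɟ       
velar             k         ɡ       
The dental row has no voiced member, so the gap is the voiced dental stop /d̪/.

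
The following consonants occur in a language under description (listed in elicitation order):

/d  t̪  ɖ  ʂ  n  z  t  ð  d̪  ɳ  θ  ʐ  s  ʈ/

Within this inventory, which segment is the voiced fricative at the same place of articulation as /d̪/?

/ð/

/d̪/ is a voiced dental stop.
The voiced fricative at the same place is a voiced dental fricative — in this inventory, /ð/.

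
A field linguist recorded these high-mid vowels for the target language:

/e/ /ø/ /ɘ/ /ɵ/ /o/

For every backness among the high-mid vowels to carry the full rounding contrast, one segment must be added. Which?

/ɤ/

backness          unrounded  rounded 
front             e         ø       
central           ɘ         ɵ       
back              —         o       
The back row has no unrounded member, so the gap is the back unrounded vowel /ɤ/.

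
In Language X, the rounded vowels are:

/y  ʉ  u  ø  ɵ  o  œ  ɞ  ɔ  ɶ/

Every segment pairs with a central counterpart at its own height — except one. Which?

/ɶ/

High: /y/ ~ /ʉ/ ~ /u/
High-mid: /ø/ ~ /ɵ/ ~ /o/
Low-mid: /œ/ ~ /ɞ/ ~ /ɔ/
Low: only /ɶ/ (front); no central partner.
So /ɶ/ is the unpaired segment.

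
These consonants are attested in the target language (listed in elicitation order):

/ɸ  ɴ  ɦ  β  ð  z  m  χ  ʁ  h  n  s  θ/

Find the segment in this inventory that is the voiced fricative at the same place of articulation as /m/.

/β/

/m/ is a bilabial nasal.
The voiced fricative at the same place is a voiced bilabial fricative — in this inventory, /β/.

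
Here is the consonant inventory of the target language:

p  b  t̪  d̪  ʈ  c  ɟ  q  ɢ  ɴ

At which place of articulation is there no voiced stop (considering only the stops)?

retroflex

bilabial: voiceless /p/, voiced /b/.
dental: voiceless /t̪/, voiced /d̪/.
retroflex: voiceless /ʈ/, voiced —.
palatal: voiceless /c/, voiced /ɟ/.
uvular: voiceless /q/, voiced /ɢ/.
Every place of articulation has a voiced member except retroflex, where /ɖ/ would be expected.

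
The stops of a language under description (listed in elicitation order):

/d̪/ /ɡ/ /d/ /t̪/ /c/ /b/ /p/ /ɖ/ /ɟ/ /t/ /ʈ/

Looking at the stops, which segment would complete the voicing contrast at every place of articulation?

/k/

Voiceless: /p/ (bilabial), /t̪/ (dental), /t/ (alveolar), /ʈ/ (retroflex), /c/ (palatal).
Voiced: /b/ (bilabial), /d̪/ (dental), /d/ (alveolar), /ɖ/ (retroflex), /ɟ/ (palatal), /ɡ/ (velar).
The velar row has no voiceless member, so the gap is the voiceless velar stop /k/.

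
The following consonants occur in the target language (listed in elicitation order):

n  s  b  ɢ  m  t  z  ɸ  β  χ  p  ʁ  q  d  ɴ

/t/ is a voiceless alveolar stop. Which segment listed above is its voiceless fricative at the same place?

/s/

The voiceless fricative at the same place is a voiceless alveolar fricative — in this inventory, /s/.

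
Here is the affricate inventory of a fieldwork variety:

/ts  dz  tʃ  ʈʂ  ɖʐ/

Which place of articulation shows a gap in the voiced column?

Voiceless: /ts/ (alveolar), /tʃ/ (postalveolar), /ʈʂ/ (retroflex).
Voiced: /dz/ (alveolar), /ɖʐ/ (retroflex).
Every place of articulation has a voiced member except postalveolar, where /dʒ/ would be expected.

postalveolar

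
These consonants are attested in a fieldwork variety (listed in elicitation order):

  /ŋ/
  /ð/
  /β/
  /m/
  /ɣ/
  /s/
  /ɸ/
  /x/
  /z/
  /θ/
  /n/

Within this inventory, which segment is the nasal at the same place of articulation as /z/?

/z/ is a voiced alveolar fricative.
The nasal at the same place is an alveolar nasal — in this inventory, /n/.

/n/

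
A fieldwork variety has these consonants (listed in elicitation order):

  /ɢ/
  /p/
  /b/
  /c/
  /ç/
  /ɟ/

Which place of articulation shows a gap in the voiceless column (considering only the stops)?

Voiceless: /p/ (bilabial), /c/ (palatal).
Voiced: /b/ (bilabial), /ɟ/ (palatal), /ɢ/ (uvular).
Every place of articulation has a voiceless member except uvular, where /q/ would be expected.

uvular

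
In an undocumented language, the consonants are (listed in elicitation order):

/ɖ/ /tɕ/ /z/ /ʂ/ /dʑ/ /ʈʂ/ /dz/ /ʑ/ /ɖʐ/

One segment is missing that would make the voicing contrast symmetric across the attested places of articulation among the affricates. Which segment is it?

/ts/

place of articulation  voiceless  voiced  
alveolar          —         dz      
retroflex         ʈʂ        ɖʐ      
alveolo-palatal   tɕ        dʑ      
The alveolar row has no voiceless member, so the gap is the voiceless alveolar affricate /ts/.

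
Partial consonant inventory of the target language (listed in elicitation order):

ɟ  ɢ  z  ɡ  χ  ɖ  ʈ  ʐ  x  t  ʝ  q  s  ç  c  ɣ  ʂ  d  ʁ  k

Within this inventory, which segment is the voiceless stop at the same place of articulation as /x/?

/k/

/x/ is a voiceless velar fricative.
The voiceless stop at the same place is a voiceless velar stop — in this inventory, /k/.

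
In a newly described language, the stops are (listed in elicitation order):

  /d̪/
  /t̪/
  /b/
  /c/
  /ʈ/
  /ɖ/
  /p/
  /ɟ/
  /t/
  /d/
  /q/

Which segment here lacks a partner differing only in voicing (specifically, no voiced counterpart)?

/q/

Bilabial: /p/ ~ /b/
Dental: /t̪/ ~ /d̪/
Alveolar: /t/ ~ /d/
Retroflex: /ʈ/ ~ /ɖ/
Palatal: /c/ ~ /ɟ/
Uvular: only /q/ (voiceless); no voiced partner.
So /q/ is the unpaired segment.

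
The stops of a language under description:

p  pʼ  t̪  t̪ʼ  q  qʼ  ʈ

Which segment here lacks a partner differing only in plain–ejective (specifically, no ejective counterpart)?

/ʈ/

Bilabial: /p/ ~ /pʼ/
Dental: /t̪/ ~ /t̪ʼ/
Uvular: /q/ ~ /qʼ/
Retroflex: only /ʈ/ (plain); no ejective partner.
So /ʈ/ is the unpaired segment.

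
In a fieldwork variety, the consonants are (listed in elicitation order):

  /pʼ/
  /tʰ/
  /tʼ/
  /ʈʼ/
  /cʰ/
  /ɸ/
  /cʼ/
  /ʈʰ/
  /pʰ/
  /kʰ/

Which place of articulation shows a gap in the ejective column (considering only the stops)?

bilabial: aspirated /pʰ/, ejective /pʼ/.
alveolar: aspirated /tʰ/, ejective /tʼ/.
retroflex: aspirated /ʈʰ/, ejective /ʈʼ/.
palatal: aspirated /cʰ/, ejective /cʼ/.
velar: aspirated /kʰ/, ejective —.
Every place of articulation has an ejective member except velar, where /kʼ/ would be expected.

velar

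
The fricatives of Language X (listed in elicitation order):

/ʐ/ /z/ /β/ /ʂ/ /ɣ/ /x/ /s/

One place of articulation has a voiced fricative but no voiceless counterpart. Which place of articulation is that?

Voiceless: /s/ (alveolar), /ʂ/ (retroflex), /x/ (velar).
Voiced: /β/ (bilabial), /z/ (alveolar), /ʐ/ (retroflex), /ɣ/ (velar).
Every place of articulation has a voiceless member except bilabial, where /ɸ/ would be expected.

bilabial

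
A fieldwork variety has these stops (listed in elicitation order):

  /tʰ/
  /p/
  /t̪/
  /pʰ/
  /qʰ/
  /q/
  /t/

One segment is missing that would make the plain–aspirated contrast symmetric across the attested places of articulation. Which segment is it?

bilabial: plain /p/, aspirated /pʰ/.
dental: plain /t̪/, aspirated —.
alveolar: plain /t/, aspirated /tʰ/.
uvular: plain /q/, aspirated /qʰ/.
The dental row has no aspirated member, so the gap is the aspirated dental stop /t̪ʰ/.

/t̪ʰ/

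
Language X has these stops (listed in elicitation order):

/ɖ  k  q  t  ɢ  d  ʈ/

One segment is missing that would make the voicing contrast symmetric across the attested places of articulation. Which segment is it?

/ɡ/

alveolar: voiceless /t/, voiced /d/.
retroflex: voiceless /ʈ/, voiced /ɖ/.
velar: voiceless /k/, voiced —.
uvular: voiceless /q/, voiced /ɢ/.
The velar row has no voiced member, so the gap is the voiced velar stop /ɡ/.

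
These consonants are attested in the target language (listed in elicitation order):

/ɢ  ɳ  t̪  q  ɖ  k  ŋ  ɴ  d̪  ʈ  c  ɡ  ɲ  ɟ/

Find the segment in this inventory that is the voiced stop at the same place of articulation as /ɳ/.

/ɖ/

/ɳ/ is a retroflex nasal.
The voiced stop at the same place is a voiced retroflex stop — in this inventory, /ɖ/.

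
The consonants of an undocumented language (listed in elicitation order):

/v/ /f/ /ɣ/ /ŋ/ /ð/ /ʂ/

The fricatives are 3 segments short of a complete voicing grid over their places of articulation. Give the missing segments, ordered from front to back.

/θ/, /ʐ/, /x/

place of articulation  voiceless  voiced  
labiodental       f         v       
dental            —         ð       
retroflex         ʂ         —       
velar             —         ɣ       
Gaps, from front to back: dental lacks voiceless (/θ/); retroflex lacks voiced (/ʐ/); velar lacks voiceless (/x/).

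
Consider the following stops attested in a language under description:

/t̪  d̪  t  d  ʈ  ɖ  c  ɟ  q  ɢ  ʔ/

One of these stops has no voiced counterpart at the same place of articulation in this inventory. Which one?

Dental: /t̪/ ~ /d̪/
Alveolar: /t/ ~ /d/
Retroflex: /ʈ/ ~ /ɖ/
Palatal: /c/ ~ /ɟ/
Uvular: /q/ ~ /ɢ/
Glottal: only /ʔ/ (voiceless); no voiced partner.
So /ʔ/ is the unpaired segment.

/ʔ/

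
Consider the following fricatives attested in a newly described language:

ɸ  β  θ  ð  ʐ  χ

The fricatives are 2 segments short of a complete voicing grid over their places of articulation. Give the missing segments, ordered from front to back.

Voiceless: /ɸ/ (bilabial), /θ/ (dental), /χ/ (uvular).
Voiced: /β/ (bilabial), /ð/ (dental), /ʐ/ (retroflex).
Gaps, from front to back: retroflex lacks voiceless (/ʂ/); uvular lacks voiced (/ʁ/).

/ʂ/, /ʁ/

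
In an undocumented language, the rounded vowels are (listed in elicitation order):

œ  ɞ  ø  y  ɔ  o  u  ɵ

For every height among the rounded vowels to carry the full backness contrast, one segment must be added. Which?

/ʉ/

Front: /y/ (high), /ø/ (high-mid), /œ/ (low-mid).
Central: /ɵ/ (high-mid), /ɞ/ (low-mid).
Back: /u/ (high), /o/ (high-mid), /ɔ/ (low-mid).
The high row has no central member, so the gap is the high central rounded vowel /ʉ/.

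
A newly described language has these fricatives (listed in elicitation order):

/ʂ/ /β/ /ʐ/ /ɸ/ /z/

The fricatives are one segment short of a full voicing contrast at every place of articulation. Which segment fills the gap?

/s/

bilabial: voiceless /ɸ/, voiced /β/.
alveolar: voiceless —, voiced /z/.
retroflex: voiceless /ʂ/, voiced /ʐ/.
The alveolar row has no voiceless member, so the gap is the voiceless alveolar fricative /s/.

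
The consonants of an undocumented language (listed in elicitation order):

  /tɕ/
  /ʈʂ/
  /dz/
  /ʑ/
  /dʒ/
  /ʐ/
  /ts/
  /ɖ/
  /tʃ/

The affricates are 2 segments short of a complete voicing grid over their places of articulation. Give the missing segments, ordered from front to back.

/ɖʐ/, /dʑ/

alveolar: voiceless /ts/, voiced /dz/.
postalveolar: voiceless /tʃ/, voiced /dʒ/.
retroflex: voiceless /ʈʂ/, voiced —.
alveolo-palatal: voiceless /tɕ/, voiced —.
Gaps, from front to back: retroflex lacks voiced (/ɖʐ/); alveolo-palatal lacks voiced (/dʑ/).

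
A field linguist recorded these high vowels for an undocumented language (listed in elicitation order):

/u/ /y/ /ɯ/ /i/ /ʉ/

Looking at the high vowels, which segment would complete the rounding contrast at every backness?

backness          unrounded  rounded 
front             i         y       
central           —         ʉ       
back              ɯ         u       
The central row has no unrounded member, so the gap is the central unrounded vowel /ɨ/.

/ɨ/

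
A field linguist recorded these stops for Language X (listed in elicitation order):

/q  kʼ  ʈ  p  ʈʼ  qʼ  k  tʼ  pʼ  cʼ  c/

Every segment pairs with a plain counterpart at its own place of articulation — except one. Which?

Bilabial: /p/ ~ /pʼ/
Retroflex: /ʈ/ ~ /ʈʼ/
Palatal: /c/ ~ /cʼ/
Velar: /k/ ~ /kʼ/
Uvular: /q/ ~ /qʼ/
Alveolar: only /tʼ/ (ejective); no plain partner.
So /tʼ/ is the unpaired segment.

/tʼ/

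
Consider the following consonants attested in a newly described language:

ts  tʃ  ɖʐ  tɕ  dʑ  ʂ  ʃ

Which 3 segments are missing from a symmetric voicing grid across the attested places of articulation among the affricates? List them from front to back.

/dz/, /dʒ/, /ʈʂ/

alveolar: voiceless /ts/, voiced —.
postalveolar: voiceless /tʃ/, voiced —.
retroflex: voiceless —, voiced /ɖʐ/.
alveolo-palatal: voiceless /tɕ/, voiced /dʑ/.
Gaps, from front to back: alveolar lacks voiced (/dz/); postalveolar lacks voiced (/dʒ/); retroflex lacks voiceless (/ʈʂ/).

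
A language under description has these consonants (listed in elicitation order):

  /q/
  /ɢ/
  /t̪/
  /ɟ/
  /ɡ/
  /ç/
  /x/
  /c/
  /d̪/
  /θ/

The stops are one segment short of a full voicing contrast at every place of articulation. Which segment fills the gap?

place of articulation  voiceless  voiced  
dental            t̪        d̪      
palatal           c         ɟ       
velar             —         ɡ       
uvular            q         ɢ       
The velar row has no voiceless member, so the gap is the voiceless velar stop /k/.

/k/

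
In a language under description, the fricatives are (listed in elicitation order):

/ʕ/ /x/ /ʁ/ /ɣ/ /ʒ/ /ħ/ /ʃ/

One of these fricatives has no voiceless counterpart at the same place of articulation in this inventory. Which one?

/ʁ/

Postalveolar: /ʃ/ ~ /ʒ/
Velar: /x/ ~ /ɣ/
Pharyngeal: /ħ/ ~ /ʕ/
Uvular: only /ʁ/ (voiced); no voiceless partner.
So /ʁ/ is the unpaired segment.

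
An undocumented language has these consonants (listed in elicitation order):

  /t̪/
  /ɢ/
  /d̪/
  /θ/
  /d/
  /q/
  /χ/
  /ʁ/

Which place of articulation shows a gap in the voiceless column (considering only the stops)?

place of articulation  voiceless  voiced  
dental            t̪        d̪      
alveolar          —         d       
uvular            q         ɢ       
Every place of articulation has a voiceless member except alveolar, where /t/ would be expected.

alveolar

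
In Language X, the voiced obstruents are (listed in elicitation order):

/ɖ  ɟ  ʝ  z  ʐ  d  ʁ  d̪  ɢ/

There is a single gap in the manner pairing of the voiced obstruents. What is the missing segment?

Stop: /d̪/ (dental), /d/ (alveolar), /ɖ/ (retroflex), /ɟ/ (palatal), /ɢ/ (uvular).
Fricative: /z/ (alveolar), /ʐ/ (retroflex), /ʝ/ (palatal), /ʁ/ (uvular).
The dental row has no fricative member, so the gap is the dental fricative /ð/.

/ð/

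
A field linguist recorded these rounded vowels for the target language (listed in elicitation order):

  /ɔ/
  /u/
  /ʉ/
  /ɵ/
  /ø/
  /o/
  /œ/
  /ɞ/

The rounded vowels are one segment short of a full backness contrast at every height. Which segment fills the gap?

/y/

height            front     central   back    
high              —         ʉ         u       
high-mid          ø         ɵ         o       
low-mid           œ         ɞ         ɔ       
The high row has no front member, so the gap is the high front rounded vowel /y/.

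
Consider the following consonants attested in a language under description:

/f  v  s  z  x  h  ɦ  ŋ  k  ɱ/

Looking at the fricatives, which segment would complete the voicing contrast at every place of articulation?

Voiceless: /f/ (labiodental), /s/ (alveolar), /x/ (velar), /h/ (glottal).
Voiced: /v/ (labiodental), /z/ (alveolar), /ɦ/ (glottal).
The velar row has no voiced member, so the gap is the voiced velar fricative /ɣ/.

/ɣ/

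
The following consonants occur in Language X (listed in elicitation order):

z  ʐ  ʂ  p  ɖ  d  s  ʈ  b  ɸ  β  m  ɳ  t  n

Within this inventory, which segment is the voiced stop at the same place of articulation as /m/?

/m/ is a bilabial nasal.
The voiced stop at the same place is a voiced bilabial stop — in this inventory, /b/.

/b/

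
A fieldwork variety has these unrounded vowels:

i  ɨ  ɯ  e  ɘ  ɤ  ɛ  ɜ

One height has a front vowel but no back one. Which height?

low-mid

height            front     central   back    
high              i         ɨ         ɯ       
high-mid          e         ɘ         ɤ       
low-mid           ɛ         ɜ         —       
Every height has a back member except low-mid, where /ʌ/ would be expected.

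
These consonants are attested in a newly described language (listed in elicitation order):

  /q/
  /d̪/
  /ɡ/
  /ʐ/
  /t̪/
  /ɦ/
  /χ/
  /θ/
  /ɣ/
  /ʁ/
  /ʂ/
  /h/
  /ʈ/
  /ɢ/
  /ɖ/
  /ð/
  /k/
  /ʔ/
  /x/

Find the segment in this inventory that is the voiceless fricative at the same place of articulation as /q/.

/χ/

/q/ is a voiceless uvular stop.
The voiceless fricative at the same place is a voiceless uvular fricative — in this inventory, /χ/.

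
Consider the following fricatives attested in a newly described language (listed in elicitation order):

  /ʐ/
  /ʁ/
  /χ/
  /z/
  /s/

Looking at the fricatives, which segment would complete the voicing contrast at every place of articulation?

/ʂ/

Voiceless: /s/ (alveolar), /χ/ (uvular).
Voiced: /z/ (alveolar), /ʐ/ (retroflex), /ʁ/ (uvular).
The retroflex row has no voiceless member, so the gap is the voiceless retroflex fricative /ʂ/.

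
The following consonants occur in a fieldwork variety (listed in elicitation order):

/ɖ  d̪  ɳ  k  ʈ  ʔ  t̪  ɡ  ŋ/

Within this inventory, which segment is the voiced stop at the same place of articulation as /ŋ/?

/ŋ/ is a velar nasal.
The voiced stop at the same place is a voiced velar stop — in this inventory, /ɡ/.

/ɡ/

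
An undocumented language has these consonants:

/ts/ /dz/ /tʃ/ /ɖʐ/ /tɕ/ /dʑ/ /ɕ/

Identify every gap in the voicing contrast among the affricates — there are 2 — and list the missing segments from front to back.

/dʒ/, /ʈʂ/

place of articulation  voiceless  voiced  
alveolar          ts        dz      
postalveolar      tʃ        —       
retroflex         —         ɖʐ      
alveolo-palatal   tɕ        dʑ      
Gaps, from front to back: postalveolar lacks voiced (/dʒ/); retroflex lacks voiceless (/ʈʂ/).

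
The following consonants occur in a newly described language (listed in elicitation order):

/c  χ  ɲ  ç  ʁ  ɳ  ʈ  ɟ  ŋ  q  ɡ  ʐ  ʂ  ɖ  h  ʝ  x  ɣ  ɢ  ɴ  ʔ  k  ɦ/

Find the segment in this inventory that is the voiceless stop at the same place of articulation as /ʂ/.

/ʂ/ is a voiceless retroflex fricative.
The voiceless stop at the same place is a voiceless retroflex stop — in this inventory, /ʈ/.

/ʈ/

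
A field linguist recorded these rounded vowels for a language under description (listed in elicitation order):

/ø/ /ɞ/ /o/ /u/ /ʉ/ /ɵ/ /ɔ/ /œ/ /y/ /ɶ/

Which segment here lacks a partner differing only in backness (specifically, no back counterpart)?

/ɶ/

High: /y/ ~ /ʉ/ ~ /u/
High-mid: /ø/ ~ /ɵ/ ~ /o/
Low-mid: /œ/ ~ /ɞ/ ~ /ɔ/
Low: only /ɶ/ (front); no back partner.
So /ɶ/ is the unpaired segment.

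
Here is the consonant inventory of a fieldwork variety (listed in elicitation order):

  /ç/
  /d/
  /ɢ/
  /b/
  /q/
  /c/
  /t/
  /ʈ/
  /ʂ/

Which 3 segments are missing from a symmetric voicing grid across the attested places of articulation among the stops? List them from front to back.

bilabial: voiceless —, voiced /b/.
alveolar: voiceless /t/, voiced /d/.
retroflex: voiceless /ʈ/, voiced —.
palatal: voiceless /c/, voiced —.
uvular: voiceless /q/, voiced /ɢ/.
Gaps, from front to back: bilabial lacks voiceless (/p/); retroflex lacks voiced (/ɖ/); palatal lacks voiced (/ɟ/).

/p/, /ɖ/, /ɟ/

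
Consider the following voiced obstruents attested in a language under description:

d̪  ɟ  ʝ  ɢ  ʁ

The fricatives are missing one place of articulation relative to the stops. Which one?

dental

Stop: /d̪/ (dental), /ɟ/ (palatal), /ɢ/ (uvular).
Fricative: /ʝ/ (palatal), /ʁ/ (uvular).
Every place of articulation has a fricative member except dental, where /ð/ would be expected.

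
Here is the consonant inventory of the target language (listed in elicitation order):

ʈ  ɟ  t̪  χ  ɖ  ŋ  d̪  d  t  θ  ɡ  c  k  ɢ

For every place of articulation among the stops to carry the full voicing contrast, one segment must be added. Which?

place of articulation  voiceless  voiced  
dental            t̪        d̪      
alveolar          t         d       
retroflex         ʈ         ɖ       
palatal           c         ɟ       
velar             k         ɡ       
uvular            —         ɢ       
The uvular row has no voiceless member, so the gap is the voiceless uvular stop /q/.

/q/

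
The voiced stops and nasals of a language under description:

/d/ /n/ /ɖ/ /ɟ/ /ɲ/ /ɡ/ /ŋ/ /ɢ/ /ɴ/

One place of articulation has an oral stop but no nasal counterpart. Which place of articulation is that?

retroflex

place of articulation  oral stop  nasal   
alveolar          d         n       
retroflex         ɖ         —       
palatal           ɟ         ɲ       
velar             ɡ         ŋ       
uvular            ɢ         ɴ       
Every place of articulation has a nasal member except retroflex, where /ɳ/ would be expected.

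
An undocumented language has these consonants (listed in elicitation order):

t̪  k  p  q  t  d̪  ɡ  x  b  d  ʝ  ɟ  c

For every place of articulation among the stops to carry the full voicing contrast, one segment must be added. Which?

place of articulation  voiceless  voiced  
bilabial          p         b       
dental            t̪        d̪      
alveolar          t         d       
palatal           c         ɟ       
velar             k         ɡ       
uvular            q         —       
The uvular row has no voiced member, so the gap is the voiced uvular stop /ɢ/.

/ɢ/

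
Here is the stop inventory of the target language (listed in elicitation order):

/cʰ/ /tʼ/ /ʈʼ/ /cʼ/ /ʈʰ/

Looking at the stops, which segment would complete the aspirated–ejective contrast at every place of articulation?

/tʰ/

Aspirated: /ʈʰ/ (retroflex), /cʰ/ (palatal).
Ejective: /tʼ/ (alveolar), /ʈʼ/ (retroflex), /cʼ/ (palatal).
The alveolar row has no aspirated member, so the gap is the aspirated alveolar stop /tʰ/.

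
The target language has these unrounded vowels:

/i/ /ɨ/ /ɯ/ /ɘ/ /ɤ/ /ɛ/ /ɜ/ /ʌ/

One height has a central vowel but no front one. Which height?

high-mid

high: front /i/, central /ɨ/, back /ɯ/.
high-mid: front —, central /ɘ/, back /ɤ/.
low-mid: front /ɛ/, central /ɜ/, back /ʌ/.
Every height has a front member except high-mid, where /e/ would be expected.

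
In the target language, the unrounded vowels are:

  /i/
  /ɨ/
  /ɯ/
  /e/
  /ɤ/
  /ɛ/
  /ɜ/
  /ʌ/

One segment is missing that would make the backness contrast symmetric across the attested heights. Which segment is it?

/ɘ/

height            front     central   back    
high              i         ɨ         ɯ       
high-mid          e         —         ɤ       
low-mid           ɛ         ɜ         ʌ       
The high-mid row has no central member, so the gap is the high-mid central unrounded vowel /ɘ/.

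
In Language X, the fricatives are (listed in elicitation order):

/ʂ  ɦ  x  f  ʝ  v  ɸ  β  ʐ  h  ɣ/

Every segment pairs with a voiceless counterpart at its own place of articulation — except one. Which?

/ʝ/

Bilabial: /ɸ/ ~ /β/
Labiodental: /f/ ~ /v/
Retroflex: /ʂ/ ~ /ʐ/
Velar: /x/ ~ /ɣ/
Glottal: /h/ ~ /ɦ/
Palatal: only /ʝ/ (voiced); no voiceless partner.
So /ʝ/ is the unpaired segment.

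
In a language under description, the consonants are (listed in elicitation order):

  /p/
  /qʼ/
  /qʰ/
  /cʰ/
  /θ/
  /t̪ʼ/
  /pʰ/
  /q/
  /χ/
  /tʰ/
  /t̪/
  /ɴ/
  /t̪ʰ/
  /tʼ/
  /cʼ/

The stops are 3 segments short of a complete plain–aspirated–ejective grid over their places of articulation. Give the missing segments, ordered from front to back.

/pʼ/, /t/, /c/

bilabial: plain /p/, aspirated /pʰ/, ejective —.
dental: plain /t̪/, aspirated /t̪ʰ/, ejective /t̪ʼ/.
alveolar: plain —, aspirated /tʰ/, ejective /tʼ/.
palatal: plain —, aspirated /cʰ/, ejective /cʼ/.
uvular: plain /q/, aspirated /qʰ/, ejective /qʼ/.
Gaps, from front to back: bilabial lacks ejective (/pʼ/); alveolar lacks plain (/t/); palatal lacks plain (/c/).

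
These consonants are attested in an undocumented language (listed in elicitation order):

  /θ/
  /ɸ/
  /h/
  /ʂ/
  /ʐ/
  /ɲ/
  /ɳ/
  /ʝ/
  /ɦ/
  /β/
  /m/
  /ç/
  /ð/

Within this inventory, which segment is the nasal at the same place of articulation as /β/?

/β/ is a voiced bilabial fricative.
The nasal at the same place is a bilabial nasal — in this inventory, /m/.

/m/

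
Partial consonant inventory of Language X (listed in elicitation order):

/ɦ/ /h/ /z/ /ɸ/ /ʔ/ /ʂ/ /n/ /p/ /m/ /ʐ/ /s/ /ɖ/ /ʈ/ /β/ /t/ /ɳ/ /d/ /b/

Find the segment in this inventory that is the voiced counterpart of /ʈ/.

/ʈ/ is a voiceless retroflex stop.
The voiced counterpart is a voiced retroflex stop — in this inventory, /ɖ/.

/ɖ/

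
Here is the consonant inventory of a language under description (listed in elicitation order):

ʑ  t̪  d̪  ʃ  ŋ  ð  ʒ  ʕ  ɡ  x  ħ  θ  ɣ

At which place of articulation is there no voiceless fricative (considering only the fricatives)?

alveolo-palatal

Voiceless: /θ/ (dental), /ʃ/ (postalveolar), /x/ (velar), /ħ/ (pharyngeal).
Voiced: /ð/ (dental), /ʒ/ (postalveolar), /ʑ/ (alveolo-palatal), /ɣ/ (velar), /ʕ/ (pharyngeal).
Every place of articulation has a voiceless member except alveolo-palatal, where /ɕ/ would be expected.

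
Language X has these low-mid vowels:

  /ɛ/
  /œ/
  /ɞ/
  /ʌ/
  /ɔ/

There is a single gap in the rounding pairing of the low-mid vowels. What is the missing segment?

backness          unrounded  rounded 
front             ɛ         œ       
central           —         ɞ       
back              ʌ         ɔ       
The central row has no unrounded member, so the gap is the central unrounded vowel /ɜ/.

/ɜ/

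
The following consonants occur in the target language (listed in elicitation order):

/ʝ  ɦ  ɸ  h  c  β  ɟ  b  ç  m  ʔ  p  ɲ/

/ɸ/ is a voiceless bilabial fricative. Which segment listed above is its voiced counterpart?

/β/

The voiced counterpart is a voiced bilabial fricative — in this inventory, /β/.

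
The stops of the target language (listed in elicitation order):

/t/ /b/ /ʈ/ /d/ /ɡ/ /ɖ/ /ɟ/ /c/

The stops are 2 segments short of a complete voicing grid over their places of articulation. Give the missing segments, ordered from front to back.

/p/, /k/

Voiceless: /t/ (alveolar), /ʈ/ (retroflex), /c/ (palatal).
Voiced: /b/ (bilabial), /d/ (alveolar), /ɖ/ (retroflex), /ɟ/ (palatal), /ɡ/ (velar).
Gaps, from front to back: bilabial lacks voiceless (/p/); velar lacks voiceless (/k/).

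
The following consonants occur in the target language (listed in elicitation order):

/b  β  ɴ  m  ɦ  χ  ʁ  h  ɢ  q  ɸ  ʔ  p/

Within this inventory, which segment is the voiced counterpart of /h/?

/ɦ/

/h/ is a voiceless glottal fricative.
The voiced counterpart is a voiced glottal fricative — in this inventory, /ɦ/.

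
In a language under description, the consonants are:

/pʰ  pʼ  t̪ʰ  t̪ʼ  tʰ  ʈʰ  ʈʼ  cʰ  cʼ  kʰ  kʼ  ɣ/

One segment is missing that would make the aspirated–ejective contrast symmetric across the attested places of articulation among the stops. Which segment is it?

Aspirated: /pʰ/ (bilabial), /t̪ʰ/ (dental), /tʰ/ (alveolar), /ʈʰ/ (retroflex), /cʰ/ (palatal), /kʰ/ (velar).
Ejective: /pʼ/ (bilabial), /t̪ʼ/ (dental), /ʈʼ/ (retroflex), /cʼ/ (palatal), /kʼ/ (velar).
The alveolar row has no ejective member, so the gap is the ejective alveolar stop /tʼ/.

/tʼ/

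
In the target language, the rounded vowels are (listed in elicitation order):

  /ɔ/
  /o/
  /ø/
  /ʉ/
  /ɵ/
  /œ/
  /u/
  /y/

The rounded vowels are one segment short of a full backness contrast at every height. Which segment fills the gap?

high: front /y/, central /ʉ/, back /u/.
high-mid: front /ø/, central /ɵ/, back /o/.
low-mid: front /œ/, central —, back /ɔ/.
The low-mid row has no central member, so the gap is the low-mid central rounded vowel /ɞ/.

/ɞ/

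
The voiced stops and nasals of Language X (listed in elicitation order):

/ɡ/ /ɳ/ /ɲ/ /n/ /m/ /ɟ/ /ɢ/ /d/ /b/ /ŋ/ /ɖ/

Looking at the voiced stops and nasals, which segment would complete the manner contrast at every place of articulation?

/ɴ/

place of articulation  oral stop  nasal   
bilabial          b         m       
alveolar          d         n       
retroflex         ɖ         ɳ       
palatal           ɟ         ɲ       
velar             ɡ         ŋ       
uvular            ɢ         —       
The uvular row has no nasal member, so the gap is the uvular nasal /ɴ/.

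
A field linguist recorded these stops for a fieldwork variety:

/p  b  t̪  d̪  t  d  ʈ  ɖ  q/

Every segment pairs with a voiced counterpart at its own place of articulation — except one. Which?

/q/

Bilabial: /p/ ~ /b/
Dental: /t̪/ ~ /d̪/
Alveolar: /t/ ~ /d/
Retroflex: /ʈ/ ~ /ɖ/
Uvular: only /q/ (voiceless); no voiced partner.
So /q/ is the unpaired segment.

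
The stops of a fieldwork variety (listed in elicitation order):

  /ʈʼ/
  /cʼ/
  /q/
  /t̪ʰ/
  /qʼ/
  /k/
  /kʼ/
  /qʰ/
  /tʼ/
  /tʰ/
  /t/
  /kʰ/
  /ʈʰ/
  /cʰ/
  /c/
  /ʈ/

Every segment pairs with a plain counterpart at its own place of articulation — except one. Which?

/t̪ʰ/

Alveolar: /t/ ~ /tʰ/ ~ /tʼ/
Retroflex: /ʈ/ ~ /ʈʰ/ ~ /ʈʼ/
Palatal: /c/ ~ /cʰ/ ~ /cʼ/
Velar: /k/ ~ /kʰ/ ~ /kʼ/
Uvular: /q/ ~ /qʰ/ ~ /qʼ/
Dental: only /t̪ʰ/ (aspirated); no plain partner.
So /t̪ʰ/ is the unpaired segment.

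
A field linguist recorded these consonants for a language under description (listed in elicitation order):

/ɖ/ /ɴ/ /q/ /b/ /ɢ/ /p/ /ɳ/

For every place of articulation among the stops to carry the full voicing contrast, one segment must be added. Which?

bilabial: voiceless /p/, voiced /b/.
retroflex: voiceless —, voiced /ɖ/.
uvular: voiceless /q/, voiced /ɢ/.
The retroflex row has no voiceless member, so the gap is the voiceless retroflex stop /ʈ/.

/ʈ/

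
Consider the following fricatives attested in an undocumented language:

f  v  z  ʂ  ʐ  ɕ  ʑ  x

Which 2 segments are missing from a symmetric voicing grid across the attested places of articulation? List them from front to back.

/s/, /ɣ/

labiodental: voiceless /f/, voiced /v/.
alveolar: voiceless —, voiced /z/.
retroflex: voiceless /ʂ/, voiced /ʐ/.
alveolo-palatal: voiceless /ɕ/, voiced /ʑ/.
velar: voiceless /x/, voiced —.
Gaps, from front to back: alveolar lacks voiceless (/s/); velar lacks voiced (/ɣ/).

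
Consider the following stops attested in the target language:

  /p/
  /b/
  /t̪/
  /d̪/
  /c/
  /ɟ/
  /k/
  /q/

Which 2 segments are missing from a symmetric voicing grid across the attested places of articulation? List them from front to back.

place of articulation  voiceless  voiced  
bilabial          p         b       
dental            t̪        d̪      
palatal           c         ɟ       
velar             k         —       
uvular            q         —       
Gaps, from front to back: velar lacks voiced (/ɡ/); uvular lacks voiced (/ɢ/).

/ɡ/, /ɢ/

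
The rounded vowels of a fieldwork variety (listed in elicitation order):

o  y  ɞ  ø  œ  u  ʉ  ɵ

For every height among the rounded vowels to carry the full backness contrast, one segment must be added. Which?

/ɔ/

height            front     central   back    
high              y         ʉ         u       
high-mid          ø         ɵ         o       
low-mid           œ         ɞ         —       
The low-mid row has no back member, so the gap is the low-mid back rounded vowel /ɔ/.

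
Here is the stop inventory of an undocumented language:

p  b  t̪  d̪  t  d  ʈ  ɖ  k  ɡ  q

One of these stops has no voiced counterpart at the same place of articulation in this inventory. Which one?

/q/

Bilabial: /p/ ~ /b/
Dental: /t̪/ ~ /d̪/
Alveolar: /t/ ~ /d/
Retroflex: /ʈ/ ~ /ɖ/
Velar: /k/ ~ /ɡ/
Uvular: only /q/ (voiceless); no voiced partner.
So /q/ is the unpaired segment.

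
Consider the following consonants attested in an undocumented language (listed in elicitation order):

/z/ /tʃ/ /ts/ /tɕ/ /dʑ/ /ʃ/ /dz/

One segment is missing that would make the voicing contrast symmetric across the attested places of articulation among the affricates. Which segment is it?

Voiceless: /ts/ (alveolar), /tʃ/ (postalveolar), /tɕ/ (alveolo-palatal).
Voiced: /dz/ (alveolar), /dʑ/ (alveolo-palatal).
The postalveolar row has no voiced member, so the gap is the voiced postalveolar affricate /dʒ/.

/dʒ/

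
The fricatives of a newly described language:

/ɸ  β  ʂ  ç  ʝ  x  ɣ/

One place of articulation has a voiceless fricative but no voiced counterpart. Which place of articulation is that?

retroflex

bilabial: voiceless /ɸ/, voiced /β/.
retroflex: voiceless /ʂ/, voiced —.
palatal: voiceless /ç/, voiced /ʝ/.
velar: voiceless /x/, voiced /ɣ/.
Every place of articulation has a voiced member except retroflex, where /ʐ/ would be expected.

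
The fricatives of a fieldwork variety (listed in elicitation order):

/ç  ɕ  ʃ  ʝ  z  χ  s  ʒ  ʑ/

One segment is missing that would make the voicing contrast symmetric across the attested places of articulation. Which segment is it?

/ʁ/

Voiceless: /s/ (alveolar), /ʃ/ (postalveolar), /ɕ/ (alveolo-palatal), /ç/ (palatal), /χ/ (uvular).
Voiced: /z/ (alveolar), /ʒ/ (postalveolar), /ʑ/ (alveolo-palatal), /ʝ/ (palatal).
The uvular row has no voiced member, so the gap is the voiced uvular fricative /ʁ/.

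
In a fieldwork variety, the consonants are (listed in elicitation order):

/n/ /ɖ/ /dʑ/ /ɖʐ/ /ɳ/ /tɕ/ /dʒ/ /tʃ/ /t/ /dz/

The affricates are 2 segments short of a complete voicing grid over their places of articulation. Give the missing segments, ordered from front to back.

alveolar: voiceless —, voiced /dz/.
postalveolar: voiceless /tʃ/, voiced /dʒ/.
retroflex: voiceless —, voiced /ɖʐ/.
alveolo-palatal: voiceless /tɕ/, voiced /dʑ/.
Gaps, from front to back: alveolar lacks voiceless (/ts/); retroflex lacks voiceless (/ʈʂ/).

/ts/, /ʈʂ/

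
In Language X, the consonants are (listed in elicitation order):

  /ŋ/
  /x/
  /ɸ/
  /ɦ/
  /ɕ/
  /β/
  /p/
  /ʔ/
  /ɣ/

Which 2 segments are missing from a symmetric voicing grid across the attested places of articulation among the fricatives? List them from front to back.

place of articulation  voiceless  voiced  
bilabial          ɸ         β       
alveolo-palatal   ɕ         —       
velar             x         ɣ       
glottal           —         ɦ       
Gaps, from front to back: alveolo-palatal lacks voiced (/ʑ/); glottal lacks voiceless (/h/).

/ʑ/, /h/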